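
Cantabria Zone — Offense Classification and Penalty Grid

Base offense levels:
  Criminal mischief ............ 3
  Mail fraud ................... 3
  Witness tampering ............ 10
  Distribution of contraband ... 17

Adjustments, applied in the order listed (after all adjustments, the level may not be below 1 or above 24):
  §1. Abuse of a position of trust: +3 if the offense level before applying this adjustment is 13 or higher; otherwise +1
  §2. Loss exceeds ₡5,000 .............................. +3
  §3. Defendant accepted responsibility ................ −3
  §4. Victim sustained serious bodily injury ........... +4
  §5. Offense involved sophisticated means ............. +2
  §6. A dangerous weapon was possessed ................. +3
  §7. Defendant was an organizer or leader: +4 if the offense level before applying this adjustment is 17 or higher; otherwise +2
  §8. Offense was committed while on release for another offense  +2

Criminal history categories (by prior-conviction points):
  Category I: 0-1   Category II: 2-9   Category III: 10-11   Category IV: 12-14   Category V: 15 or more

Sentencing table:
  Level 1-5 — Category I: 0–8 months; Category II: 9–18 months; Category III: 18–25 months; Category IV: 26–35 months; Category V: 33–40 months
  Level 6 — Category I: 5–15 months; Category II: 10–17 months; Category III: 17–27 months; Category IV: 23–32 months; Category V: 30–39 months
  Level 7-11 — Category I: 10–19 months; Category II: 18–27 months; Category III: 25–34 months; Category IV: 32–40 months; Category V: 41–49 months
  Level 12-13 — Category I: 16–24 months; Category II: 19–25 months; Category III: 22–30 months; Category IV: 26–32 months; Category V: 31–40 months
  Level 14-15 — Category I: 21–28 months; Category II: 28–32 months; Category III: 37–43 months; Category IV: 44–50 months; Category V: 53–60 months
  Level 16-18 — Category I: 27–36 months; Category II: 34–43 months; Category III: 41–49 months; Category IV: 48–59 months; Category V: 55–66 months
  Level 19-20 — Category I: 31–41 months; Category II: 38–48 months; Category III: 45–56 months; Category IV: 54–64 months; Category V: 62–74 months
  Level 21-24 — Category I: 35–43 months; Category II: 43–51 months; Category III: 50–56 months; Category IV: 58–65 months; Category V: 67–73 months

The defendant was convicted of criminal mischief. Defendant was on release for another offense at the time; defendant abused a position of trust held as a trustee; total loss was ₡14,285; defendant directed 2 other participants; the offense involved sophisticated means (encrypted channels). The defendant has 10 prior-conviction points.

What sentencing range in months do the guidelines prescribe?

Base offense level for criminal mischief: 3.
§1 applies (level before this adjustment is 3 < 13, so +1): 3 + 1 = 4.
§2 applies: 4 + 3 = 7.
§5 applies: 7 + 2 = 9.
§7 applies (level before this adjustment is 9 < 17, so +2): 9 + 2 = 11.
§8 applies: 11 + 2 = 13.
Final offense level: 13.
Criminal history: 10 prior points → Category III (10-11).
Level 13 falls in the 12-13 band.
Grid: Level 12-13 × Category III = 22-30 months.

22-30 months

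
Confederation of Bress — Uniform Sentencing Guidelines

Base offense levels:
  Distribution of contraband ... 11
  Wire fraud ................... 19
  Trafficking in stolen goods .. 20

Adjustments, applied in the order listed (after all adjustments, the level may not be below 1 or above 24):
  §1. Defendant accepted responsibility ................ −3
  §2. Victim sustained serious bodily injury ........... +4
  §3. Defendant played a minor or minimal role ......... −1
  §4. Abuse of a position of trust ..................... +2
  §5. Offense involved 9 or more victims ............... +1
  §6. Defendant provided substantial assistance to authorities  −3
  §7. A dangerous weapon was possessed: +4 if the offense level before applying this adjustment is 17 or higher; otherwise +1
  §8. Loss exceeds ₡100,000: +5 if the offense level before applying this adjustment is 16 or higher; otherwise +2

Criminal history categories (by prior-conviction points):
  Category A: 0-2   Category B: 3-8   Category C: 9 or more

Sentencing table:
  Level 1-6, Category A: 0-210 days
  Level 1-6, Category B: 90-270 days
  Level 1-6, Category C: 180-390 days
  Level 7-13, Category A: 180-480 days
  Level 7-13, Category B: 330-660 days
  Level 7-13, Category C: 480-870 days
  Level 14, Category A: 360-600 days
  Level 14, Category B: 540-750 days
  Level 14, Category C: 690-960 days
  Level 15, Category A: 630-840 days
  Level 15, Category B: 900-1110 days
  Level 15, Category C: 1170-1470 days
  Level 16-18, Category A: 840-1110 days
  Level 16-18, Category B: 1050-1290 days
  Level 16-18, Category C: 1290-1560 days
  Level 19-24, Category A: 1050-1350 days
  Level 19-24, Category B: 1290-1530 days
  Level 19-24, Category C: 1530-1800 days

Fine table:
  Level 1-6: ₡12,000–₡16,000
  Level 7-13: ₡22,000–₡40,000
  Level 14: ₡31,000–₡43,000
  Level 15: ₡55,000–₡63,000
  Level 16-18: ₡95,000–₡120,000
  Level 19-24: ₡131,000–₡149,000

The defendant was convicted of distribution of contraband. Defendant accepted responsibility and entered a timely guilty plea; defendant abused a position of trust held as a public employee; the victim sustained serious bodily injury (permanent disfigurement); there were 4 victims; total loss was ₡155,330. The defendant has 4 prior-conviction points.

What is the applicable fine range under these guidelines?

Base offense level for distribution of contraband: 11.
§1 applies: 11 − 3 = 8.
§2 applies: 8 + 4 = 12.
§3 does not apply.
§4 applies: 12 + 2 = 14.
§5 does not apply.
§7 does not apply.
§8 applies (level before this adjustment is 14 < 16, so +2): 14 + 2 = 16.
Final offense level: 16.
Level 16 falls in the 16-18 band.
Fine table: Level 16-18 → ₡95,000–₡120,000.

₡95,000–₡120,000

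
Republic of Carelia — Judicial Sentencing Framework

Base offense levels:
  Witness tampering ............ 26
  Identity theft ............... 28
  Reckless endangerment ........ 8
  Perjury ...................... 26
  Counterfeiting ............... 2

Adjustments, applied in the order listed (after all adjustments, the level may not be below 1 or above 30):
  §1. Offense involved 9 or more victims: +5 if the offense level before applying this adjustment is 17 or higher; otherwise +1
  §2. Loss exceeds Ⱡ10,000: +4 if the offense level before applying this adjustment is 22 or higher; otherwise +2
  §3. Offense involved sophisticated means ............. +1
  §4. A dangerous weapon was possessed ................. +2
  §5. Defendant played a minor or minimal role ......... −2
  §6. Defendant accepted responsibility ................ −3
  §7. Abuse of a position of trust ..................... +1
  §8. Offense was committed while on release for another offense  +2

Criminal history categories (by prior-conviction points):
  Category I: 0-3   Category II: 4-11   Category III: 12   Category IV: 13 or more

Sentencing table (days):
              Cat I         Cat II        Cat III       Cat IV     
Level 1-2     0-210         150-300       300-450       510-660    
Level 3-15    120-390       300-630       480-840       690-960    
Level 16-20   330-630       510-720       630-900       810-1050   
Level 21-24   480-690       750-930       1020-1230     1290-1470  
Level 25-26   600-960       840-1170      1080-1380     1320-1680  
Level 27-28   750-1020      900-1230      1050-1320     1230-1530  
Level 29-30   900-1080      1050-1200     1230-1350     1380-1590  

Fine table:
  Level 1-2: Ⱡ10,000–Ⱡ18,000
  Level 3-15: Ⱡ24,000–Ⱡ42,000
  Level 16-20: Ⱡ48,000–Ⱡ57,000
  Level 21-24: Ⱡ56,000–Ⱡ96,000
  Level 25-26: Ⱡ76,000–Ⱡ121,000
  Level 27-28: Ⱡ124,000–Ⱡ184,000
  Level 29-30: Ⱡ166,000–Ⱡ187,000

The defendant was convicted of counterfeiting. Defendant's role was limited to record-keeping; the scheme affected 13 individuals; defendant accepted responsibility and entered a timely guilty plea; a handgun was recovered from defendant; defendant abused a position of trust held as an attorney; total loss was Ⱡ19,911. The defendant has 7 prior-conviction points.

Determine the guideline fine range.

Base offense level for counterfeiting: 2.
§1 applies (level before this adjustment is 2 < 17, so +1): 2 + 1 = 3.
§2 applies (level before this adjustment is 3 < 22, so +2): 3 + 2 = 5.
§4 applies: 5 + 2 = 7.
§5 applies: 7 − 2 = 5.
§6 applies: 5 − 3 = 2.
§7 applies: 2 + 1 = 3.
§8 does not apply.
Final offense level: 3.
Level 3 falls in the 3-15 band.
Fine table: Level 3-15 → Ⱡ24,000–Ⱡ42,000.

Ⱡ24,000–Ⱡ42,000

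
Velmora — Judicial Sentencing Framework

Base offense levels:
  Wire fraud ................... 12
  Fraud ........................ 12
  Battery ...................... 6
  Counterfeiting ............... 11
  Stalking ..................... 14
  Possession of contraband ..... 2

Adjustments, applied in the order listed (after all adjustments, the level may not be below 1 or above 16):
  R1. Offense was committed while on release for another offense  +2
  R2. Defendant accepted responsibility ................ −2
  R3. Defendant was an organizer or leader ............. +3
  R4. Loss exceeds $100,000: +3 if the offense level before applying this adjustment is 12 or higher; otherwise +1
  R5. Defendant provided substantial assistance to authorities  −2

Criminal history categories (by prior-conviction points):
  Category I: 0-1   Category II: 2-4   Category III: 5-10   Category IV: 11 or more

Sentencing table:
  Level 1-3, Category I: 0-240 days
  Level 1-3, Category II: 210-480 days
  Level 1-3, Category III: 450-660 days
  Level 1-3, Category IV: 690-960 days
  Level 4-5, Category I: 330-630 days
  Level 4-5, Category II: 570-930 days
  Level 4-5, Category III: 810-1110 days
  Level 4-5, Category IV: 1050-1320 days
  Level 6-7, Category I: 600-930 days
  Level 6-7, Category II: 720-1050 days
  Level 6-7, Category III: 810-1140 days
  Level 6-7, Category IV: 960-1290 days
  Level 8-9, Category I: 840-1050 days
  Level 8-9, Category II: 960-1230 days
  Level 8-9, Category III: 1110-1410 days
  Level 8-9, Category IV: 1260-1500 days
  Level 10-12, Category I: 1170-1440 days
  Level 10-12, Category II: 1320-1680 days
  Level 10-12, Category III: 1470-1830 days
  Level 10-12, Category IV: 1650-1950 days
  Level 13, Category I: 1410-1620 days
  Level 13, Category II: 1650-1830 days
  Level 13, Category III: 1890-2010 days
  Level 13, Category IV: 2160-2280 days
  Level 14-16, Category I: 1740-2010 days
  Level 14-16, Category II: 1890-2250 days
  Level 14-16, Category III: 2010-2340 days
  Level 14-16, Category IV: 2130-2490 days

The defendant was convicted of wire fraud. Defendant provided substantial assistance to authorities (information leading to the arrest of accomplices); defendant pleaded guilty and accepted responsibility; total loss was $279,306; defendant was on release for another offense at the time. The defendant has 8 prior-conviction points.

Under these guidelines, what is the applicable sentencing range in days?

Base offense level for wire fraud: 12.
R1 applies: 12 + 2 = 14.
R2 applies: 14 − 2 = 12.
R3 does not apply.
R4 applies (level before this adjustment is 12 ≥ 12, so +3): 12 + 3 = 15.
R5 applies: 15 − 2 = 13.
Final offense level: 13.
Criminal history: 8 prior points → Category III (5-10).
Level 13 falls in the 13 band.
Grid: Level 13 × Category III = 1890-2010 days.

1890-2010 days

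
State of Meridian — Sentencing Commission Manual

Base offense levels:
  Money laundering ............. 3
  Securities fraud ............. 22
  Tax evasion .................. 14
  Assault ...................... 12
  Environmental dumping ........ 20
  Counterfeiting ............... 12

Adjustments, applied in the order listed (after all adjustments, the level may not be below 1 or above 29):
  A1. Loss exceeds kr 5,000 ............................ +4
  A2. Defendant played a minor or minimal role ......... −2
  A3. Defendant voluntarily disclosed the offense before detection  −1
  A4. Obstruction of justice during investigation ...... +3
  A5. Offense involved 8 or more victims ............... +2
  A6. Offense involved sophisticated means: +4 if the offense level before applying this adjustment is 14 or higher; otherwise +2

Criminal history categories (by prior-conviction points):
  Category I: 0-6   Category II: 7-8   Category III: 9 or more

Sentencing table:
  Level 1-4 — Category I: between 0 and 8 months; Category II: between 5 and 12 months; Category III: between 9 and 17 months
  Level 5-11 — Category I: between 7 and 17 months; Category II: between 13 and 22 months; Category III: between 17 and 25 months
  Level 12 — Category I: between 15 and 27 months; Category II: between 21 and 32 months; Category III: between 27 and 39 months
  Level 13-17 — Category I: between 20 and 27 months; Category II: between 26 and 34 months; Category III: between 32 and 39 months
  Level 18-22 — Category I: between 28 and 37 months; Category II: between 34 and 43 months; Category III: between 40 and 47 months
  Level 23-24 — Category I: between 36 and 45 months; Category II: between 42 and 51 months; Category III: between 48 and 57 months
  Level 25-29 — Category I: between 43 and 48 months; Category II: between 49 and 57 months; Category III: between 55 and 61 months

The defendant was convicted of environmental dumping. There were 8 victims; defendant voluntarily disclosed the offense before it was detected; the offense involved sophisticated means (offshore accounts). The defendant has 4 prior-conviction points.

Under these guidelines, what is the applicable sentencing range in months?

43-48 months

Base offense level for environmental dumping: 20.
A1 does not apply.
A2 does not apply.
A3 applies: 20 − 1 = 19.
A5 applies: 19 + 2 = 21.
A6 applies (level before this adjustment is 21 ≥ 14, so +4): 21 + 4 = 25.
Final offense level: 25.
Criminal history: 4 prior points → Category I (0-6).
Level 25 falls in the 25-29 band.
Grid: Level 25-29 × Category I = 43-48 months.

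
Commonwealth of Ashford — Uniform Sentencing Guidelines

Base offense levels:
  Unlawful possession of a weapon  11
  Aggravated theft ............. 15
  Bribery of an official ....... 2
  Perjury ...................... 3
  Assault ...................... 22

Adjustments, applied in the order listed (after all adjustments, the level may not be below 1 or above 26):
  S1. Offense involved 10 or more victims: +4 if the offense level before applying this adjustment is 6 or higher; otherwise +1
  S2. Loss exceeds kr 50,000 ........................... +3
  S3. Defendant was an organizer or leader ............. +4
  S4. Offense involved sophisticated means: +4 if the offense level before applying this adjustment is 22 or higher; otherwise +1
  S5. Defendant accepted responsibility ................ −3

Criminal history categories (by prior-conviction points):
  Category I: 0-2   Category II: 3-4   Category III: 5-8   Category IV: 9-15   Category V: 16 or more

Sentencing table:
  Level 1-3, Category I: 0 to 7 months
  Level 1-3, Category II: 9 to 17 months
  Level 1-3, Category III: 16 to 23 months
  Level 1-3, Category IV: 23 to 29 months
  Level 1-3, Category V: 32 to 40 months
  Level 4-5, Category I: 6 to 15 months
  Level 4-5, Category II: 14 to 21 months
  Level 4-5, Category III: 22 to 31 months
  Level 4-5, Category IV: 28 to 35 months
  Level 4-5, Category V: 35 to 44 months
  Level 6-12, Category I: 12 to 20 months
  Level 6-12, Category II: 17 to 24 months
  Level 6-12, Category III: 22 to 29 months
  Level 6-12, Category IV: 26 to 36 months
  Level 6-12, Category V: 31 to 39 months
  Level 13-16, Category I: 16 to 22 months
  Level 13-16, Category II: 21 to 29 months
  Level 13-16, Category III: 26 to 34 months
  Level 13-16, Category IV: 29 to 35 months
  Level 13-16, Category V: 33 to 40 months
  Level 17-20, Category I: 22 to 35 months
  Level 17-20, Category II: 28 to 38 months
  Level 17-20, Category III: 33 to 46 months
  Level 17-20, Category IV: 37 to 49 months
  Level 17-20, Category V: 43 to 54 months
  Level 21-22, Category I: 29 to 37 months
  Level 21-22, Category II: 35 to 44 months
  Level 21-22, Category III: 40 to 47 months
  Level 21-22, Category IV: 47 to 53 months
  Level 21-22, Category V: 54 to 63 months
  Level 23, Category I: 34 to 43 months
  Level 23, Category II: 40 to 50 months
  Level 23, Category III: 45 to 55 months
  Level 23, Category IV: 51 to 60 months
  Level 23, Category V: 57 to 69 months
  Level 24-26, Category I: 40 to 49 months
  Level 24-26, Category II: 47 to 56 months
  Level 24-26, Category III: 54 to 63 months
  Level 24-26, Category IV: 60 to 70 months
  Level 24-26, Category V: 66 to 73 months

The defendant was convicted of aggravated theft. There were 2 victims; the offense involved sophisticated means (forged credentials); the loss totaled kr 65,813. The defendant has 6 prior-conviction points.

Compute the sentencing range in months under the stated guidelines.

33-46 months

Base offense level for aggravated theft: 15.
S1 does not apply.
S2 applies: 15 + 3 = 18.
S4 applies (level before this adjustment is 18 < 22, so +1): 18 + 1 = 19.
Final offense level: 19.
Criminal history: 6 prior points → Category III (5-8).
Level 19 falls in the 17-20 band.
Grid: Level 17-20 × Category III = 33-46 months.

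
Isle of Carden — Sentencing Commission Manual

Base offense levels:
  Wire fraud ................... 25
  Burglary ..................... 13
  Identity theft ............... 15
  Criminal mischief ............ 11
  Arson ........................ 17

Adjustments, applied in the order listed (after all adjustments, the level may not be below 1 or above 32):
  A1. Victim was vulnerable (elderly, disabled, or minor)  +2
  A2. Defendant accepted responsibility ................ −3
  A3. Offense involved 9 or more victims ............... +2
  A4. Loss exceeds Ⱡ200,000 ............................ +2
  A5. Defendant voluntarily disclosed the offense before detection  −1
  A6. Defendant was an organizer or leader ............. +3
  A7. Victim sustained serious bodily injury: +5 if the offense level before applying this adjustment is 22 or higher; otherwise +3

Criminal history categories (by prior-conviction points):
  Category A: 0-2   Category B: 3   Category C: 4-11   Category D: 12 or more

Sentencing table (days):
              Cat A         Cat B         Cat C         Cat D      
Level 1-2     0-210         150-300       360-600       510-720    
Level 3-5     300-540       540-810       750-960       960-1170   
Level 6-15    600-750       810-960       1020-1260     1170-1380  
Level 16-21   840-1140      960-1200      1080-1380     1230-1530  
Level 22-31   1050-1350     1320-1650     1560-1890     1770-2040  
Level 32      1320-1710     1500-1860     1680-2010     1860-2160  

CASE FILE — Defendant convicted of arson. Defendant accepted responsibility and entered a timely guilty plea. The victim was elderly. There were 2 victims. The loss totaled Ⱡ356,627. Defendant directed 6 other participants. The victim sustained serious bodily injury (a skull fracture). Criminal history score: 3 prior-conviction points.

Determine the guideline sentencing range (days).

Base offense level for arson: 17.
A1 applies: 17 + 2 = 19.
A2 applies: 19 − 3 = 16.
A3 does not apply.
A4 applies: 16 + 2 = 18.
A5 does not apply.
A6 applies: 18 + 3 = 21.
A7 applies (level before this adjustment is 21 < 22, so +3): 21 + 3 = 24.
Final offense level: 24.
Criminal history: 3 prior points → Category B (3).
Level 24 falls in the 22-31 band.
Grid: Level 22-31 × Category B = 1320-1650 days.

1320-1650 days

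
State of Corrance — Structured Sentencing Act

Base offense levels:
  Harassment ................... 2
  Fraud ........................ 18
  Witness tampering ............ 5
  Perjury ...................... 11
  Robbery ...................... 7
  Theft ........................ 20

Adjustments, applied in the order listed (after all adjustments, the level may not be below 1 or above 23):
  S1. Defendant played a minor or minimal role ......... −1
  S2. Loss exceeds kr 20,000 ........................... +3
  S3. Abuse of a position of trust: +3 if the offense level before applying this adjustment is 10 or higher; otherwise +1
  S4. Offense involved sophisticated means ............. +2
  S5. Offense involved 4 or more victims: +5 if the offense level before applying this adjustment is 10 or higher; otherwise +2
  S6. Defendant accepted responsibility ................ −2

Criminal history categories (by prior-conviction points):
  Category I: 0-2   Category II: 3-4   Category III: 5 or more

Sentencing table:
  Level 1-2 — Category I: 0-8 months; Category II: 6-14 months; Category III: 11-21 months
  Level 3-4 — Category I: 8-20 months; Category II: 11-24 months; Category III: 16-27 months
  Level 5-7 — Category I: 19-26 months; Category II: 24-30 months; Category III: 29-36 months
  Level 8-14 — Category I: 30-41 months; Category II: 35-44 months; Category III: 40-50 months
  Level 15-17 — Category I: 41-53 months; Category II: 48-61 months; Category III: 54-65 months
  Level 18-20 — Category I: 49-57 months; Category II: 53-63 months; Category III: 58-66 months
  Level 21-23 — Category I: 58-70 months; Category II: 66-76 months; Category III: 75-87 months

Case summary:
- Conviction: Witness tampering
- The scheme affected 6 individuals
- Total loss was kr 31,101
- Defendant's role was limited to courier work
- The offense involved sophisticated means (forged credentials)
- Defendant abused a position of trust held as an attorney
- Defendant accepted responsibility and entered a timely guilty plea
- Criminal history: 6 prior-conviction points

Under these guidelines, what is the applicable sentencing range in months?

40-50 months

Base offense level for witness tampering: 5.
S1 applies: 5 − 1 = 4.
S2 applies: 4 + 3 = 7.
S3 applies (level before this adjustment is 7 < 10, so +1): 7 + 1 = 8.
S4 applies: 8 + 2 = 10.
S5 applies (level before this adjustment is 10 ≥ 10, so +5): 10 + 5 = 15.
S6 applies: 15 − 2 = 13.
Final offense level: 13.
Criminal history: 6 prior points → Category III (5+).
Level 13 falls in the 8-14 band.
Grid: Level 8-14 × Category III = 40-50 months.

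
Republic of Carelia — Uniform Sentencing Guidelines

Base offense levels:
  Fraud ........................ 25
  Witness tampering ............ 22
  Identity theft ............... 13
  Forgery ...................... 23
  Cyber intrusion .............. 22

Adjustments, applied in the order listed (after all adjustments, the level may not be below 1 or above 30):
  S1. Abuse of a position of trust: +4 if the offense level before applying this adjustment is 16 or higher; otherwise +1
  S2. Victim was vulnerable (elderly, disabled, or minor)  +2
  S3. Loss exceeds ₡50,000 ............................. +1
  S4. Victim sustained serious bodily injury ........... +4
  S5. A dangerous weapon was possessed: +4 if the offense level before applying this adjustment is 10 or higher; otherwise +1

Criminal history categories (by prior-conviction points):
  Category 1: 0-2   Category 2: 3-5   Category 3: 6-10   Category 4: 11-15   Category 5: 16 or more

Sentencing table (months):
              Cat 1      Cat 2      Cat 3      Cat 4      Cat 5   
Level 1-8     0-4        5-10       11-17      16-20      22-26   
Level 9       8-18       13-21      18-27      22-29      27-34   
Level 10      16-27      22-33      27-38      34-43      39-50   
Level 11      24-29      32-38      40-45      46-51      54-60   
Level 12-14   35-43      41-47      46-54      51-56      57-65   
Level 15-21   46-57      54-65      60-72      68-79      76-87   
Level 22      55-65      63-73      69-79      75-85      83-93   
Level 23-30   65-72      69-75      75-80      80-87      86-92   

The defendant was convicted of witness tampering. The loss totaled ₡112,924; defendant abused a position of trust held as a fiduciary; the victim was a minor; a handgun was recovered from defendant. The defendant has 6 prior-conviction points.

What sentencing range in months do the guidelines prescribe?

Base offense level for witness tampering: 22.
S1 applies (level before this adjustment is 22 ≥ 16, so +4): 22 + 4 = 26.
S2 applies: 26 + 2 = 28.
S3 applies: 28 + 1 = 29.
S5 applies (level before this adjustment is 29 ≥ 10, so +4): 29 + 4 = 33.
Level 33 exceeds the maximum of 30; capped at 30.
Final offense level: 30.
Criminal history: 6 prior points → Category 3 (6-10).
Level 30 falls in the 23-30 band.
Grid: Level 23-30 × Category 3 = 75-80 months.

75-80 months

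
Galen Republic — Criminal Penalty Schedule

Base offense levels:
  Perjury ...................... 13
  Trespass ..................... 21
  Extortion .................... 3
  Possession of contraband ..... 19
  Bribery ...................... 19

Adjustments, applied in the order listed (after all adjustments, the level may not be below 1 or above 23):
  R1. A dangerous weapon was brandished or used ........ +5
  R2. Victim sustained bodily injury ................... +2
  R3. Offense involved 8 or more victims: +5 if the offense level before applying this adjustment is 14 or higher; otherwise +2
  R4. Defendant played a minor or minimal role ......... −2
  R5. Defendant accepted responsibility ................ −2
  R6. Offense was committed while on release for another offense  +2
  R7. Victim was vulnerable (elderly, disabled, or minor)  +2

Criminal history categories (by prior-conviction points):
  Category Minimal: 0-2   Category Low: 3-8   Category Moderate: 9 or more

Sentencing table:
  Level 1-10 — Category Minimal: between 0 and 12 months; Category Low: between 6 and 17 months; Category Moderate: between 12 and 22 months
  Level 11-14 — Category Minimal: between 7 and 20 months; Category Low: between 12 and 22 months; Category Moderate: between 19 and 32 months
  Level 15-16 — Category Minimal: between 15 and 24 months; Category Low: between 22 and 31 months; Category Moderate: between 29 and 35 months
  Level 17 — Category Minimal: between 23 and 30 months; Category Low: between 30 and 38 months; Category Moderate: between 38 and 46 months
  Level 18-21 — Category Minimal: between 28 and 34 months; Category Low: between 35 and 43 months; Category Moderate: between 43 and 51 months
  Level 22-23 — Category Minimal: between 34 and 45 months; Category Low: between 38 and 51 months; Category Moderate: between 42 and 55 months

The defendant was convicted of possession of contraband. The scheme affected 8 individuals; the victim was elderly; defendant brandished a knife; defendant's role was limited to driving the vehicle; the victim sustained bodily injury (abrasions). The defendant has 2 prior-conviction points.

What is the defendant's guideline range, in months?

34-45 months

Base offense level for possession of contraband: 19.
R1 applies: 19 + 5 = 24.
R2 applies: 24 + 2 = 26.
R3 applies (level before this adjustment is 26 ≥ 14, so +5): 26 + 5 = 31.
R4 applies: 31 − 2 = 29.
R5 does not apply.
R7 applies: 29 + 2 = 31.
Level 31 exceeds the maximum of 23; capped at 23.
Final offense level: 23.
Criminal history: 2 prior points → Category Minimal (0-2).
Level 23 falls in the 22-23 band.
Grid: Level 22-23 × Category Minimal = 34-45 months.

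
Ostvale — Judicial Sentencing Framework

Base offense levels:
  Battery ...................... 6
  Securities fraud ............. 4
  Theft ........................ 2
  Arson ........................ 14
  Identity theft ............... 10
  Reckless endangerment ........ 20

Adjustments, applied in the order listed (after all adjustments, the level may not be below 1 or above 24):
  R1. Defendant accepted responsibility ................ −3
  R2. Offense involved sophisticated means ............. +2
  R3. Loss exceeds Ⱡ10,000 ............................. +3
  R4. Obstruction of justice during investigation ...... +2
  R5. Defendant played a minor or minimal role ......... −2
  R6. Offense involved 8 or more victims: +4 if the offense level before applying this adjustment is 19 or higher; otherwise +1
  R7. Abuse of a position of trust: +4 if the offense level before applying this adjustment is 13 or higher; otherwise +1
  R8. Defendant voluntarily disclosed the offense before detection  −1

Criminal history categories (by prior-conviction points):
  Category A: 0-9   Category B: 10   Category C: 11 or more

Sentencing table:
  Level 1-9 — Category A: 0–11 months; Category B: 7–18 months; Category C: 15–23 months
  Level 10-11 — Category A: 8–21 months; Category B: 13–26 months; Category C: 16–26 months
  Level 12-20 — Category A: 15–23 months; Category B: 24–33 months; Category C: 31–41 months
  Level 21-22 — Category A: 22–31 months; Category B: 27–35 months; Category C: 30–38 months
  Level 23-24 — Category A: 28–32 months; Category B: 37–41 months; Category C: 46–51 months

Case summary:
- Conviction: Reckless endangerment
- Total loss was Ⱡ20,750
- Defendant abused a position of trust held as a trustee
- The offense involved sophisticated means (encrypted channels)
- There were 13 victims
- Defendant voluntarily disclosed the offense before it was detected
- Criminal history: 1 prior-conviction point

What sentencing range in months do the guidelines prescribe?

Base offense level for reckless endangerment: 20.
R1 does not apply.
R2 applies: 20 + 2 = 22.
R3 applies: 22 + 3 = 25.
R4 does not apply.
R5 does not apply.
R6 applies (level before this adjustment is 25 ≥ 19, so +4): 25 + 4 = 29.
R7 applies (level before this adjustment is 29 ≥ 13, so +4): 29 + 4 = 33.
R8 applies: 33 − 1 = 32.
Level 32 exceeds the maximum of 24; capped at 24.
Final offense level: 24.
Criminal history: 1 prior point → Category A (0-9).
Level 24 falls in the 23-24 band.
Grid: Level 23-24 × Category A = 28-32 months.

28-32 months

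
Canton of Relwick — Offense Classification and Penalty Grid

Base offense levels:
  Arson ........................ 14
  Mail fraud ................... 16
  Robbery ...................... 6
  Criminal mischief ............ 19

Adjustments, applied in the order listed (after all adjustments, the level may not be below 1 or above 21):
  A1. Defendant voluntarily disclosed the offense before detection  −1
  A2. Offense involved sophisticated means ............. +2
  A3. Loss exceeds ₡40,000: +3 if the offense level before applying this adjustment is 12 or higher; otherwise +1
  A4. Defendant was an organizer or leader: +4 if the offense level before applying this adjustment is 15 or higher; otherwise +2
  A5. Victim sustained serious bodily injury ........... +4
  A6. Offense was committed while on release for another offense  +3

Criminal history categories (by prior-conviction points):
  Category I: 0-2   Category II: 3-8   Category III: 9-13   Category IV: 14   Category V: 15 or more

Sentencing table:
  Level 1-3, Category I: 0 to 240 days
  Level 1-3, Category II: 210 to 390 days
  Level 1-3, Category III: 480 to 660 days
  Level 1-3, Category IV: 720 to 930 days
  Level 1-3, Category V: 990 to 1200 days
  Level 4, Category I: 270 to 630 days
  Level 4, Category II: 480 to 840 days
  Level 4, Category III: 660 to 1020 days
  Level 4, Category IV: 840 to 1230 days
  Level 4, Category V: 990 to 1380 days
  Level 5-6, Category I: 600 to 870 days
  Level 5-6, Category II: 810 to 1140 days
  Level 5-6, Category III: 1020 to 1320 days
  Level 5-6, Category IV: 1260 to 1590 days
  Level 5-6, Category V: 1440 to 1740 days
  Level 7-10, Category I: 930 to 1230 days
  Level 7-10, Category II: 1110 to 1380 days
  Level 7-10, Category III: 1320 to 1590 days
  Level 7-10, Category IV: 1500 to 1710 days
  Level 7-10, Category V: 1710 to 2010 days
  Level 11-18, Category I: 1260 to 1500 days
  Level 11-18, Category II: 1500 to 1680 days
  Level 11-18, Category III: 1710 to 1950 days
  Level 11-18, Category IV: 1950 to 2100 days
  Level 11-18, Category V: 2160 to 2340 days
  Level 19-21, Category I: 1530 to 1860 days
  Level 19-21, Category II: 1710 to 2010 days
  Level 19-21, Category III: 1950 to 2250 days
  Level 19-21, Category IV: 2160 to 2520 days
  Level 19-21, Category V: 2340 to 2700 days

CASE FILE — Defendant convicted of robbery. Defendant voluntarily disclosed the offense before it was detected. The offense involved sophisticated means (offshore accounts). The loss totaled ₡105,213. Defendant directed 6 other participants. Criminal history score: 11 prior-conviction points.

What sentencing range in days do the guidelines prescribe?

1320-1590 days

Base offense level for robbery: 6.
A1 applies: 6 − 1 = 5.
A2 applies: 5 + 2 = 7.
A3 applies (level before this adjustment is 7 < 12, so +1): 7 + 1 = 8.
A4 applies (level before this adjustment is 8 < 15, so +2): 8 + 2 = 10.
A6 does not apply.
Final offense level: 10.
Criminal history: 11 prior points → Category III (9-13).
Level 10 falls in the 7-10 band.
Grid: Level 7-10 × Category III = 1320-1590 days.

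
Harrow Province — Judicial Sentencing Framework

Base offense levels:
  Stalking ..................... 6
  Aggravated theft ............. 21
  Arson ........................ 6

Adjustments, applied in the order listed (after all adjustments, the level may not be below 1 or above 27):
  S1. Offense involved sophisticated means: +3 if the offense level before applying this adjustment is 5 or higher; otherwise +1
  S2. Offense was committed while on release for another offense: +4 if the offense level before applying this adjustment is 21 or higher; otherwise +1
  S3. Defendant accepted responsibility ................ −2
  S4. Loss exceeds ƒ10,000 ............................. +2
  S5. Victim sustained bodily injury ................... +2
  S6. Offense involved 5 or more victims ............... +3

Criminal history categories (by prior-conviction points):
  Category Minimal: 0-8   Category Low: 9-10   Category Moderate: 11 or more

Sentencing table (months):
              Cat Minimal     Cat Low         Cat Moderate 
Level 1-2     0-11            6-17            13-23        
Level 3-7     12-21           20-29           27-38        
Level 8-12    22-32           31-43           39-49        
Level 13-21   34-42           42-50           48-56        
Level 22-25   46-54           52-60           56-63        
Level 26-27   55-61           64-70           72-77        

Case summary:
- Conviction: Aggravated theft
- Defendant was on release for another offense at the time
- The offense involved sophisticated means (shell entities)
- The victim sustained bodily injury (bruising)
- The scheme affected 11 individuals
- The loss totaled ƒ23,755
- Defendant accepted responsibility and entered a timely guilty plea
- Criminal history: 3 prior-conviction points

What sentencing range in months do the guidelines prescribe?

55-61 months

Base offense level for aggravated theft: 21.
S1 applies (level before this adjustment is 21 ≥ 5, so +3): 21 + 3 = 24.
S2 applies (level before this adjustment is 24 ≥ 21, so +4): 24 + 4 = 28.
S3 applies: 28 − 2 = 26.
S4 applies: 26 + 2 = 28.
S5 applies: 28 + 2 = 30.
S6 applies: 30 + 3 = 33.
Level 33 exceeds the maximum of 27; capped at 27.
Final offense level: 27.
Criminal history: 3 prior points → Category Minimal (0-8).
Level 27 falls in the 26-27 band.
Grid: Level 26-27 × Category Minimal = 55-61 months.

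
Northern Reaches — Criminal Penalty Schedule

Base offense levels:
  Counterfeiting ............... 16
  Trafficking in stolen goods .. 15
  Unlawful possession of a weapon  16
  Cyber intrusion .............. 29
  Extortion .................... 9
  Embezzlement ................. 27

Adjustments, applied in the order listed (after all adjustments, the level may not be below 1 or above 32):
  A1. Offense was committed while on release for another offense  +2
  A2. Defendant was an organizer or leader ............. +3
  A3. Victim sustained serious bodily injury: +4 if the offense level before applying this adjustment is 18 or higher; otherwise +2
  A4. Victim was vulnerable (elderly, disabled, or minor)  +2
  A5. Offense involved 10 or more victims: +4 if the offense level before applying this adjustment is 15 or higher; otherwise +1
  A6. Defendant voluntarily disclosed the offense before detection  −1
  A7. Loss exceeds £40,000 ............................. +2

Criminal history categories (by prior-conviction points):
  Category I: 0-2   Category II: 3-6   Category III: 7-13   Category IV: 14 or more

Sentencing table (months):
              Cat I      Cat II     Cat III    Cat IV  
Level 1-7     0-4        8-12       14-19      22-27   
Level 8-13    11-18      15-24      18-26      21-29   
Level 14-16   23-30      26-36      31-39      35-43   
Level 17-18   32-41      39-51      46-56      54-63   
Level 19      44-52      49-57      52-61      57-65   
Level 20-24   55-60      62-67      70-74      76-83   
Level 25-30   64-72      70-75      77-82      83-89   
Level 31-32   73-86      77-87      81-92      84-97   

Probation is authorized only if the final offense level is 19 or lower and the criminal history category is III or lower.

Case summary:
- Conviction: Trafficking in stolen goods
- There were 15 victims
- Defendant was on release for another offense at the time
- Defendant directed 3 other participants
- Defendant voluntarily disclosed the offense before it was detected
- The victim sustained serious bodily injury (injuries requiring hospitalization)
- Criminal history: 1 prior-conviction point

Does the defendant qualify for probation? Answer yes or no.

Base offense level for trafficking in stolen goods: 15.
A1 applies: 15 + 2 = 17.
A2 applies: 17 + 3 = 20.
A3 applies (level before this adjustment is 20 ≥ 18, so +4): 20 + 4 = 24.
A5 applies (level before this adjustment is 24 ≥ 15, so +4): 24 + 4 = 28.
A6 applies: 28 − 1 = 27.
A7 does not apply.
Final offense level: 27.
Criminal history: 1 prior point → Category I (0-2).
Level 27 falls in the 25-30 band.
Grid: Level 25-30 × Category I = 64-72 months.
Probation check: level 27 > 19 and category I ≤ III → not eligible.

No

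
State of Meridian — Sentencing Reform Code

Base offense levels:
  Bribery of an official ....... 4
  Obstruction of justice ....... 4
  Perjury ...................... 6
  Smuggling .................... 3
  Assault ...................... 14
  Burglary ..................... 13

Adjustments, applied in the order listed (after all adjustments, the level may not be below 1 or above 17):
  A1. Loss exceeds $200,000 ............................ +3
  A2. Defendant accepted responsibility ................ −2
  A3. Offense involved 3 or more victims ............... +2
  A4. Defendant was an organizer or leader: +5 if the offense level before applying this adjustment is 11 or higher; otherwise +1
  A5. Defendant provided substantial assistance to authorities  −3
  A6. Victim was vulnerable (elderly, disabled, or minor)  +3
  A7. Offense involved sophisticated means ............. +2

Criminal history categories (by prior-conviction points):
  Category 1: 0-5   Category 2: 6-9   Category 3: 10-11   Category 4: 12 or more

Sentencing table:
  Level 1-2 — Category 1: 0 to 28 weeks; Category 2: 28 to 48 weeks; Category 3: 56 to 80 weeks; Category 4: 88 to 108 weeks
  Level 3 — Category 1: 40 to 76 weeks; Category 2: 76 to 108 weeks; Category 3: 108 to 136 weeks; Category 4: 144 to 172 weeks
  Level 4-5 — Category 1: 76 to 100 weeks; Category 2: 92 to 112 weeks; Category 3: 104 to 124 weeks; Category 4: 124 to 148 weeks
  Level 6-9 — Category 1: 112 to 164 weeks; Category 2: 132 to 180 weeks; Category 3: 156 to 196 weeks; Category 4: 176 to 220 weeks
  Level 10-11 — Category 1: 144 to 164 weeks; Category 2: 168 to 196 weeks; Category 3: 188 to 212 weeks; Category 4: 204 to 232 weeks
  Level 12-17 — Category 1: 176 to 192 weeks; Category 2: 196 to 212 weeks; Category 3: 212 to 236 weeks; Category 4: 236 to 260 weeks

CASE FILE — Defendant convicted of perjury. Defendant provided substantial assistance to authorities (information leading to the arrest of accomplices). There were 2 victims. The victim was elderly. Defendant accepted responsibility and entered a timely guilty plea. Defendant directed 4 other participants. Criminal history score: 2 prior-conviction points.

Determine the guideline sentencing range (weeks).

76-100 weeks

Base offense level for perjury: 6.
A2 applies: 6 − 2 = 4.
A4 applies (level before this adjustment is 4 < 11, so +1): 4 + 1 = 5.
A5 applies: 5 − 3 = 2.
A6 applies: 2 + 3 = 5.
A7 does not apply.
Final offense level: 5.
Criminal history: 2 prior points → Category 1 (0-5).
Level 5 falls in the 4-5 band.
Grid: Level 4-5 × Category 1 = 76-100 weeks.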